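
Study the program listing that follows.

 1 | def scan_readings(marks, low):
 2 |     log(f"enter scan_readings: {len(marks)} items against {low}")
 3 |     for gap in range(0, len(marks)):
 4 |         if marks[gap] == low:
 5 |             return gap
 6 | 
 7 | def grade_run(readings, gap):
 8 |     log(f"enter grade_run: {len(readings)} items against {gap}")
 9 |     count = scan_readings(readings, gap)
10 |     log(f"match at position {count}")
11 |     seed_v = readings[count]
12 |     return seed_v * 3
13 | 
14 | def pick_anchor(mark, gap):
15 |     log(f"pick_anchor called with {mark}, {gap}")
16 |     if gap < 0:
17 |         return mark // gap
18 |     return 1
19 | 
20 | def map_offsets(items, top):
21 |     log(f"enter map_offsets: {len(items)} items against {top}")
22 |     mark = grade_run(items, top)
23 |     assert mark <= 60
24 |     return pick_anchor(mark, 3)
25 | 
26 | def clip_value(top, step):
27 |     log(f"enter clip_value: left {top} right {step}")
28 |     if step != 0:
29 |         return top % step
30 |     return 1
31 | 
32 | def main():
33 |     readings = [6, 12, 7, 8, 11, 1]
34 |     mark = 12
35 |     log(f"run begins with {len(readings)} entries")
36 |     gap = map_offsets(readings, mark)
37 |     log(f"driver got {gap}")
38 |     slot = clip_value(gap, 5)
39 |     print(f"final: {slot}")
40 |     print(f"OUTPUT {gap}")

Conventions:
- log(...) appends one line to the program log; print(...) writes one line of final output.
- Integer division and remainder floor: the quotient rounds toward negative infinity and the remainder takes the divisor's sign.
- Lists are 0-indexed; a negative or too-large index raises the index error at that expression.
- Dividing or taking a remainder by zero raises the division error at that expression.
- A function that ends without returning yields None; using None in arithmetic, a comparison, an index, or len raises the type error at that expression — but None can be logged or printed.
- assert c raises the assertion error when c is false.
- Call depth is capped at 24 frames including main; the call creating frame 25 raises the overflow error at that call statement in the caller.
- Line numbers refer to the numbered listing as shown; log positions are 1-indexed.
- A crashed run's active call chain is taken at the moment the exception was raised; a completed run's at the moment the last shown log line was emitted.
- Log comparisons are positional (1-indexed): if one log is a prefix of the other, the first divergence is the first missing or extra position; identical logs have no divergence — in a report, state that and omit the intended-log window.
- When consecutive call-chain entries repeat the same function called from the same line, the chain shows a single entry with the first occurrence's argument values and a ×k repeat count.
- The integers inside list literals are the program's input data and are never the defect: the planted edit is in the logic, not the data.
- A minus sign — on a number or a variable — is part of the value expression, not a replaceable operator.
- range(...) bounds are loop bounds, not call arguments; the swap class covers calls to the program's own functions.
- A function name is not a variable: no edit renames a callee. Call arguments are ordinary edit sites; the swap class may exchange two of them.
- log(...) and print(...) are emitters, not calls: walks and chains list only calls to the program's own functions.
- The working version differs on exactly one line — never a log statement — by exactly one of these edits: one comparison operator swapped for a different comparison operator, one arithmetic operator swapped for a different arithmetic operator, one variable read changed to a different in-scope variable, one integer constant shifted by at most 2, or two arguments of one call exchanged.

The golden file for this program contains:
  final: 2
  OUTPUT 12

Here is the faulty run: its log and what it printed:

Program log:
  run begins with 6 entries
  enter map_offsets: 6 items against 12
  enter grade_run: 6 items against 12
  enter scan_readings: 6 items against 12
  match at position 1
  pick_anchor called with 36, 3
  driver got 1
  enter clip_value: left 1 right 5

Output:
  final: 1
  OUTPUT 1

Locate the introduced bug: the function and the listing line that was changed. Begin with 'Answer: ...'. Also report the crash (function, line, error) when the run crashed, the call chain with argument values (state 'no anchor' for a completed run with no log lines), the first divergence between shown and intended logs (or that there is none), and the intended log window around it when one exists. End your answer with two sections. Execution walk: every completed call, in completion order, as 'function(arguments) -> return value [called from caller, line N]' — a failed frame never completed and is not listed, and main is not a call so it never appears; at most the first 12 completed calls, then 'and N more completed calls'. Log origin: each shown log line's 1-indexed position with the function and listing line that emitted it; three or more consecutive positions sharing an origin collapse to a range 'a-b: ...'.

Answer: the defect is in pick_anchor at line 16.
Core observation: The earliest visible damage is log position 7 — 'driver got 1' rather than the intended 'driver got 12'.
Call chain: main -> clip_value(1, 5) (called at line 38).
First divergence: at position 7 the run shows 'driver got 1' where the working version logs 'driver got 12'.
Intended log window:
  5: match at position 1
  6: pick_anchor called with 36, 3
  7: driver got 12
  8: enter clip_value: left 12 right 5
Execution walk:
  scan_readings([6, 12, 7, 8, 11, 1], 12) -> 1  [called from grade_run, line 9]
  grade_run([6, 12, 7, 8, 11, 1], 12) -> 36  [called from map_offsets, line 22]
  pick_anchor(36, 3) -> 1  [called from map_offsets, line 24]
  map_offsets([6, 12, 7, 8, 11, 1], 12) -> 1  [called from main, line 36]
  clip_value(1, 5) -> 1  [called from main, line 38]
Log origins:
  1 — main, line 35
  2 — map_offsets, line 21
  3 — grade_run, line 8
  4 — scan_readings, line 2
  5 — grade_run, line 10
  6 — pick_anchor, line 15
  7 — main, line 37
  8 — clip_value, line 27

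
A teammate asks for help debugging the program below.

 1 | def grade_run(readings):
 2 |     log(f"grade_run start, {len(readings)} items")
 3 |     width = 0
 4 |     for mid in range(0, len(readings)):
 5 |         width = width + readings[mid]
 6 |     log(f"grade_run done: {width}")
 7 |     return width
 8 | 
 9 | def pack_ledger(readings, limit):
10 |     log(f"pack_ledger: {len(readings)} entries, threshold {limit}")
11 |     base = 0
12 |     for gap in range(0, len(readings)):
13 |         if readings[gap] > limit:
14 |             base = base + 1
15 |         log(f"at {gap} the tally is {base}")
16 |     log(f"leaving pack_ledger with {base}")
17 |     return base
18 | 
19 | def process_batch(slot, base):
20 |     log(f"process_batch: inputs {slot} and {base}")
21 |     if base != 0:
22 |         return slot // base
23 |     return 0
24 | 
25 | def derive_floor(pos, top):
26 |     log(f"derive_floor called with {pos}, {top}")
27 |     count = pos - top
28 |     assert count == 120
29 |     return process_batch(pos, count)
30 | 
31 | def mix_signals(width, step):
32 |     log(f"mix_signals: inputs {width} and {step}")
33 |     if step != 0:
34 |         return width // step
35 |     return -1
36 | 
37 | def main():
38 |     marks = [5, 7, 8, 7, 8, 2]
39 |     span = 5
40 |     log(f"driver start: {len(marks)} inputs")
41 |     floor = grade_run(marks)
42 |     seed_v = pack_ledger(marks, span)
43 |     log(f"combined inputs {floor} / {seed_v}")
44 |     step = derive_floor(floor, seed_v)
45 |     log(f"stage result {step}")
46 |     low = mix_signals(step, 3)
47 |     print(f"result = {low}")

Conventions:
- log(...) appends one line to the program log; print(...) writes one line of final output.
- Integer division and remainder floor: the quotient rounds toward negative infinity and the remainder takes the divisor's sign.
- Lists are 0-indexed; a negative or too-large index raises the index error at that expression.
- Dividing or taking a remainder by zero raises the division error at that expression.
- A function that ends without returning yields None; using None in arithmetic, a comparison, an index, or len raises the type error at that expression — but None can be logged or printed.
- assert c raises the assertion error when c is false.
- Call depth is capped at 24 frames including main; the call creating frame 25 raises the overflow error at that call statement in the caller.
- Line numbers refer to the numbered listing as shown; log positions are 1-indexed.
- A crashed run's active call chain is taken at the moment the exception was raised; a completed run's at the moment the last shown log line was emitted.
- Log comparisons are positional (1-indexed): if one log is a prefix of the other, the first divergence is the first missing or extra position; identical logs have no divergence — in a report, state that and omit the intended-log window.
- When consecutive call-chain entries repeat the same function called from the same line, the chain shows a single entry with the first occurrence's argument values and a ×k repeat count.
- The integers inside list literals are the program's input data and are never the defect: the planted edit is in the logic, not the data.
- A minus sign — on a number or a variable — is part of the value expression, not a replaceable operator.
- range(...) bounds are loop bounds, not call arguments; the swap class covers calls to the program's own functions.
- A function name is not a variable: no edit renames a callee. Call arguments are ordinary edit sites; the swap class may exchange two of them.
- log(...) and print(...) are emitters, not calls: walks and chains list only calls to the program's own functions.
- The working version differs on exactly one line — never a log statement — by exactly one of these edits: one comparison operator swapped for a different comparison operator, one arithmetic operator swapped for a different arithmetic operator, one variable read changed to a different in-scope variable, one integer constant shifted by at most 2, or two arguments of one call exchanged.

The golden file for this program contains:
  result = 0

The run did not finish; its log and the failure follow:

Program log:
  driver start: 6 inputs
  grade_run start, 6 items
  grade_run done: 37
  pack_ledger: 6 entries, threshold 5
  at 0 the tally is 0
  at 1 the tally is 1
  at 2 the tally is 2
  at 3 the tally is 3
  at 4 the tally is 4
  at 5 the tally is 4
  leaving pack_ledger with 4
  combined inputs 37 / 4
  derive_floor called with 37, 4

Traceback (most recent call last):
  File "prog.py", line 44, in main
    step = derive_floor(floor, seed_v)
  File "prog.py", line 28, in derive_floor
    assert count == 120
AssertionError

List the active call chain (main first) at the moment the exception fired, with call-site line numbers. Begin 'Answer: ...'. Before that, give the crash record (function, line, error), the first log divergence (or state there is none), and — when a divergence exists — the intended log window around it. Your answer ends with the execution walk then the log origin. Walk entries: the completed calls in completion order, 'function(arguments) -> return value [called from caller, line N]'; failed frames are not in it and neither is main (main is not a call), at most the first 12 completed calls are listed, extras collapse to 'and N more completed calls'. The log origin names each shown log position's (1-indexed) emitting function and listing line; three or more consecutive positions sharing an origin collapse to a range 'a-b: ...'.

Answer: main -> derive_floor (called at line 44).
The tell: The faulty run's log stops after 13 lines; the working version's next line would be 'process_batch: inputs 37 and 33'.
Crash: derive_floor, line 28, AssertionError.
First divergence: position 14 — after 13 matching lines the faulty run goes silent; intended next line 'process_batch: inputs 37 and 33'.
Intended log window:
  12: combined inputs 37 / 4
  13: derive_floor called with 37, 4
  14: process_batch: inputs 37 and 33
  15: stage result 1
Execution walk:
  grade_run([5, 7, 8, 7, 8, 2]) -> 37  [called from main, line 41]
  pack_ledger([5, 7, 8, 7, 8, 2], 5) -> 4  [called from main, line 42]
Log origins:
  1: emitted by main (line 40)
  2: emitted by grade_run (line 2)
  3: emitted by grade_run (line 6)
  4: emitted by pack_ledger (line 10)
  5-10: emitted by pack_ledger (line 15)
  11: emitted by pack_ledger (line 16)
  12: emitted by main (line 43)
  13: emitted by derive_floor (line 26)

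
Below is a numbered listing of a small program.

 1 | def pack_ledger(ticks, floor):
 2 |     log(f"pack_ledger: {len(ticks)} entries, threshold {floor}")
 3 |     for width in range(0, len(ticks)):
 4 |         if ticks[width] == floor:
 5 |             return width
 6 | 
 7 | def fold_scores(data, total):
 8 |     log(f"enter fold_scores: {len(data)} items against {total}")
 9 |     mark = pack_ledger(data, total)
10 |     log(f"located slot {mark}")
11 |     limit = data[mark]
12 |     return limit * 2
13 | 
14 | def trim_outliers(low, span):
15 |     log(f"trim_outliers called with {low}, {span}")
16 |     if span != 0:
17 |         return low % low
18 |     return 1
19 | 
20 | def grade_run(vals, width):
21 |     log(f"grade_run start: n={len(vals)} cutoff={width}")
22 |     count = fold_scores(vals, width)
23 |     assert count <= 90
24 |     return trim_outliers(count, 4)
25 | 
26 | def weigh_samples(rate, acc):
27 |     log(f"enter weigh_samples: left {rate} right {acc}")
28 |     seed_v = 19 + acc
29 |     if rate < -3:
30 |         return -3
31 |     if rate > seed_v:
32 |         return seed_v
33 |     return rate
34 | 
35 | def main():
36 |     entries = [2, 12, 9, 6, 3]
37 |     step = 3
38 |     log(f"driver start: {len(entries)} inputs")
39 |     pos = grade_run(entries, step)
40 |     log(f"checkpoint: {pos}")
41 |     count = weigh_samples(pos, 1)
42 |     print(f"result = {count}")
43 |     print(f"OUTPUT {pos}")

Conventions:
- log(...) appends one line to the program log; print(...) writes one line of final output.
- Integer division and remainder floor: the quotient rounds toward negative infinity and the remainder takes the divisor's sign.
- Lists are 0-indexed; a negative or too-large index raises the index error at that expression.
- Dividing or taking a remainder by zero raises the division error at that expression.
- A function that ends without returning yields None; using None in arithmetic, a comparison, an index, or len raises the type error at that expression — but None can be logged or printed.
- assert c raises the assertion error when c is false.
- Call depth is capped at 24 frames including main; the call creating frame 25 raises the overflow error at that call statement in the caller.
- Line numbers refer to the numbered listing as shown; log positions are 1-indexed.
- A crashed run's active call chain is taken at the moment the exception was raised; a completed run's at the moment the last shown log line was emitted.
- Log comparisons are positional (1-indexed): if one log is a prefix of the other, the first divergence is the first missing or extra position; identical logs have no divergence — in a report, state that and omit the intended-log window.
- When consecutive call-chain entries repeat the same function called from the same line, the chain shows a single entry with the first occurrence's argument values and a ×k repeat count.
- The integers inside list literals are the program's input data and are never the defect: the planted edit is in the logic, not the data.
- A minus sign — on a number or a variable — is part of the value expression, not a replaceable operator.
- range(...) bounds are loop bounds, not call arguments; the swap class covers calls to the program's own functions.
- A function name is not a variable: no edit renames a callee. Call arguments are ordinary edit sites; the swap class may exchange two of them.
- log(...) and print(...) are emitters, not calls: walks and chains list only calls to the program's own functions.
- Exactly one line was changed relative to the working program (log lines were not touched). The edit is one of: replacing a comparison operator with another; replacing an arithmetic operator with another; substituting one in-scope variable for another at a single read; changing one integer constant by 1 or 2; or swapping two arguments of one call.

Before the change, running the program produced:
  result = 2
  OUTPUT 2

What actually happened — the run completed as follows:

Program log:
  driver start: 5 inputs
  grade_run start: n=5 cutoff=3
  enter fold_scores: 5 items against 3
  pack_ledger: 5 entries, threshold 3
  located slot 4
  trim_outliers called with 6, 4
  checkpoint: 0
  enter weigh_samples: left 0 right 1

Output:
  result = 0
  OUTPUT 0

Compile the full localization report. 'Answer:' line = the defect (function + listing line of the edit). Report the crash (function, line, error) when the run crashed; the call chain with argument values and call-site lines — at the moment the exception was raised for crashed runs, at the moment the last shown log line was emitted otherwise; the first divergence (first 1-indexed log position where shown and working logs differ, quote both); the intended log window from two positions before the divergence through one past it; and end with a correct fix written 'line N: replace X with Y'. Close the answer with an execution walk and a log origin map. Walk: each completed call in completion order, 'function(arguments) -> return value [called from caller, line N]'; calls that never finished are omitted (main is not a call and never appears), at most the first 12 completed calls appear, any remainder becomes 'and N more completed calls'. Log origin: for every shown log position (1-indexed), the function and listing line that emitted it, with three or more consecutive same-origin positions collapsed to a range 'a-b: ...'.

Answer: the defect is in trim_outliers at line 17.
The tell: At log position 7 the runs split — shown 'checkpoint: 0', but the working version logs 'checkpoint: 2'.
Call chain: main -> weigh_samples(0, 1) (called at line 41).
First divergence: at position 7 the run shows 'checkpoint: 0' where the working version logs 'checkpoint: 2'.
Intended log window:
  5: located slot 4
  6: trim_outliers called with 6, 4
  7: checkpoint: 2
  8: enter weigh_samples: left 2 right 1
Execution walk:
  pack_ledger([2, 12, 9, 6, 3], 3) -> 4  [called from fold_scores, line 9]
  fold_scores([2, 12, 9, 6, 3], 3) -> 6  [called from grade_run, line 22]
  trim_outliers(6, 4) -> 0  [called from grade_run, line 24]
  grade_run([2, 12, 9, 6, 3], 3) -> 0  [called from main, line 39]
  weigh_samples(0, 1) -> 0  [called from main, line 41]
Log origin:
  1: logged in main at line 38
  2: logged in grade_run at line 21
  3: logged in fold_scores at line 8
  4: logged in pack_ledger at line 2
  5: logged in fold_scores at line 10
  6: logged in trim_outliers at line 15
  7: logged in main at line 40
  8: logged in weigh_samples at line 27
A correct fix: line 17: replace `low % low` with `low % span`.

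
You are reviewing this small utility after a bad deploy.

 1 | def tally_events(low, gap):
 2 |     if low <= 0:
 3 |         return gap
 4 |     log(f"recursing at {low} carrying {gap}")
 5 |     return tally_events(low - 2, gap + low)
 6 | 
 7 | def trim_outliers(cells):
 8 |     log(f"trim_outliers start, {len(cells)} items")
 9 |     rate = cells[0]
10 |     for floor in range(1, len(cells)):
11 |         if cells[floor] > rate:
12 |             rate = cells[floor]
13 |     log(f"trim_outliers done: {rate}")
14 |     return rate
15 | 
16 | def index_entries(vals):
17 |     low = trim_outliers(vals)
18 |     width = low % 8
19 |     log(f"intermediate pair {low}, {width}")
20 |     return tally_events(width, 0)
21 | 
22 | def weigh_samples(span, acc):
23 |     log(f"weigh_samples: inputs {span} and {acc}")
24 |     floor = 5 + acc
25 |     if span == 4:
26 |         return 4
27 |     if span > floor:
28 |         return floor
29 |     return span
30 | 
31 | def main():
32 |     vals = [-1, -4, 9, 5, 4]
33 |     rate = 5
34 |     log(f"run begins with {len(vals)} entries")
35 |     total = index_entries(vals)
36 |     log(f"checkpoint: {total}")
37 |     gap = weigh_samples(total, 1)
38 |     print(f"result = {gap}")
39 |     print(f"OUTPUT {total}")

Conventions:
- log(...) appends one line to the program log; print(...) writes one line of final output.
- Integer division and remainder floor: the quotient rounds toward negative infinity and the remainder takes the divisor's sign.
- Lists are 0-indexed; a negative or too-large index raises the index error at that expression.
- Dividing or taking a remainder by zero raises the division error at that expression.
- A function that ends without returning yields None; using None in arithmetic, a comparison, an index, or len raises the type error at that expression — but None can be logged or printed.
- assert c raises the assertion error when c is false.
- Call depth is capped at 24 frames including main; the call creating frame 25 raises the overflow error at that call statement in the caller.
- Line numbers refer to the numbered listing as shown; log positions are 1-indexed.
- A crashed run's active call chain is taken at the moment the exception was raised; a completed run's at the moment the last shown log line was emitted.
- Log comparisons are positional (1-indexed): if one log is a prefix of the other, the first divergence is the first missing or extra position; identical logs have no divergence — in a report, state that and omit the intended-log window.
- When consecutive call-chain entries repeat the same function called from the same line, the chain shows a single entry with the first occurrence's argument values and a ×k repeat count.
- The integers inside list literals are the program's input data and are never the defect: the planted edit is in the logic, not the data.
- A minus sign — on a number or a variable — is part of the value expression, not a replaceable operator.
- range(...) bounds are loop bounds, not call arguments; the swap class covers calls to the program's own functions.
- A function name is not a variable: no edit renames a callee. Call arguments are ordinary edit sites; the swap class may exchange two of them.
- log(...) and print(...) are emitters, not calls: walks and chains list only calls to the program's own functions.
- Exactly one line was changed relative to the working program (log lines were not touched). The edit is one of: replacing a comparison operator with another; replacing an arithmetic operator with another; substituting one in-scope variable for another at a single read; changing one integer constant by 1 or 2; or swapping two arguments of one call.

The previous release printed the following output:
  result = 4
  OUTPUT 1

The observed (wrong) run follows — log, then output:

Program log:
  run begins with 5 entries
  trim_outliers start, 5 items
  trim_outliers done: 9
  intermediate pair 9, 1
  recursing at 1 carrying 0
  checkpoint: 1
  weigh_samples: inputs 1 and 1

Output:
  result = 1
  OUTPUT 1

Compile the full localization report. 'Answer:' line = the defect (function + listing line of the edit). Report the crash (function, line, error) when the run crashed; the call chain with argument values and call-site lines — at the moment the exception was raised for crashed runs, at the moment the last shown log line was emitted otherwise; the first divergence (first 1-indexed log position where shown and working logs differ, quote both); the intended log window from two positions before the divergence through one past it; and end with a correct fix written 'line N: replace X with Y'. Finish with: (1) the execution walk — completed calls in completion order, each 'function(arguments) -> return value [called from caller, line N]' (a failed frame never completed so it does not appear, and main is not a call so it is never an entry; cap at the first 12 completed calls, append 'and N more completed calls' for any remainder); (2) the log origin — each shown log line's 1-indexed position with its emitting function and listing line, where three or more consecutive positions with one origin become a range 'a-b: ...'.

Answer: the defect is in weigh_samples at line 25.
Key fact: The logs agree in full; only the final output differs.
Call chain: main -> weigh_samples(1, 1) (called at line 37).
First divergence: none — the logs agree in full.
Execution walk:
  trim_outliers([-1, -4, 9, 5, 4]) -> 9  [called from index_entries, line 17]
  tally_events(-1, 1) -> 1  [called from tally_events, line 5]
  tally_events(1, 0) -> 1  [called from index_entries, line 20]
  index_entries([-1, -4, 9, 5, 4]) -> 1  [called from main, line 35]
  weigh_samples(1, 1) -> 1  [called from main, line 37]
Origin of each log line:
  1 — main, line 34
  2 — trim_outliers, line 8
  3 — trim_outliers, line 13
  4 — index_entries, line 19
  5 — tally_events, line 4
  6 — main, line 36
  7 — weigh_samples, line 23
A correct fix: line 25: replace `==` with `<`.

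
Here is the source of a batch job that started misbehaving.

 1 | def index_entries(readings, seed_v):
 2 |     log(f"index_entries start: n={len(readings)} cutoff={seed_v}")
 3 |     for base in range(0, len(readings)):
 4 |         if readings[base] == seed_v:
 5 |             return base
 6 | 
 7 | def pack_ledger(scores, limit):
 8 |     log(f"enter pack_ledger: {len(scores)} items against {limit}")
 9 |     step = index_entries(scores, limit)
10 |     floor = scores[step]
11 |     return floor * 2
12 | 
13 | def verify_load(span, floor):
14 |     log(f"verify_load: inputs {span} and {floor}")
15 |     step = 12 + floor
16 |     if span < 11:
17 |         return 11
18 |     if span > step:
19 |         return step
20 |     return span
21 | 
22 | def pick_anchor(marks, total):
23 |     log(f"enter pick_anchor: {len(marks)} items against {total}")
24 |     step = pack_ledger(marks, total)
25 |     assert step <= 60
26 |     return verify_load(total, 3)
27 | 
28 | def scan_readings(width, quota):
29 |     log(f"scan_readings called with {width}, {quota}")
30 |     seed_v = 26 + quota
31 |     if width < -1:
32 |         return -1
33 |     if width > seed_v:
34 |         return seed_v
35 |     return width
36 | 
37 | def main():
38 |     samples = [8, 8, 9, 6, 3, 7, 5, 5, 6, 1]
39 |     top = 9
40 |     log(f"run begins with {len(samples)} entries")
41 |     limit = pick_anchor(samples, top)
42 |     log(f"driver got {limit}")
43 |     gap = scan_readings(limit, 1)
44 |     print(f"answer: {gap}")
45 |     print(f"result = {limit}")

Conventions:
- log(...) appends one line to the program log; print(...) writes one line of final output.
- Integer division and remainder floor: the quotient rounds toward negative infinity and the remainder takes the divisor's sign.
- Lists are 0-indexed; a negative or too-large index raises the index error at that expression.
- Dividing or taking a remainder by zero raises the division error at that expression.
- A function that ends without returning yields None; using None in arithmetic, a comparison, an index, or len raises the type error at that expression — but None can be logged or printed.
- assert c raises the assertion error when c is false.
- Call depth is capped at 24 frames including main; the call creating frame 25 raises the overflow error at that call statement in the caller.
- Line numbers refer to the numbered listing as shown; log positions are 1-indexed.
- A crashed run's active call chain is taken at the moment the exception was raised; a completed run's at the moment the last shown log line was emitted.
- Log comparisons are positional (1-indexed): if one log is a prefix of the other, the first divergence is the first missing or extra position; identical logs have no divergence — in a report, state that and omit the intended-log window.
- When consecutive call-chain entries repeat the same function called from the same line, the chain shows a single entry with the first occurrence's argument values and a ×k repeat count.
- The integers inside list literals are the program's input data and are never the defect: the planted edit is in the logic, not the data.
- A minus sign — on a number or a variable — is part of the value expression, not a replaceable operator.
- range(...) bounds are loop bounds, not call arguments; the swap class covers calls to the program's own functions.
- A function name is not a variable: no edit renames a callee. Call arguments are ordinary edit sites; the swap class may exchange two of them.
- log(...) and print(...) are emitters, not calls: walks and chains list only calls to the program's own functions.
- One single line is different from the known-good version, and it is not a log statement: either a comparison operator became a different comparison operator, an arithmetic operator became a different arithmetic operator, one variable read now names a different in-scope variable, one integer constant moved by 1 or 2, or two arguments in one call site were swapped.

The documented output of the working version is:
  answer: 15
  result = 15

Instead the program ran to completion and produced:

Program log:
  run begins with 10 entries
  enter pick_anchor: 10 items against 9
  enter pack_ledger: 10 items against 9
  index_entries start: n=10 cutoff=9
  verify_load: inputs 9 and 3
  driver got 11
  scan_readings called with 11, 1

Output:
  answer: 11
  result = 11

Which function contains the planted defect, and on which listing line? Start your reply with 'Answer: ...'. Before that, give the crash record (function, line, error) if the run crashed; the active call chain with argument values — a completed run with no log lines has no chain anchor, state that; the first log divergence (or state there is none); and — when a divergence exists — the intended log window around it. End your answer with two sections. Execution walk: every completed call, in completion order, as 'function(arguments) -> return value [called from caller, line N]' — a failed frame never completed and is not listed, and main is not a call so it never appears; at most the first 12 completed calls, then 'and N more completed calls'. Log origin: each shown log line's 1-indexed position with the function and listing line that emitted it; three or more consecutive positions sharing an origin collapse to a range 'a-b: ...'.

Answer: the defect is in pick_anchor at line 26.
Key fact: The log first diverges at position 5: the faulty run prints 'verify_load: inputs 9 and 3' where the working version prints 'verify_load: inputs 18 and 3'.
Call chain: main -> scan_readings(11, 1) (called at line 43).
First divergence: at position 5 the run shows 'verify_load: inputs 9 and 3' where the working version logs 'verify_load: inputs 18 and 3'.
Intended log window:
  3: enter pack_ledger: 10 items against 9
  4: index_entries start: n=10 cutoff=9
  5: verify_load: inputs 18 and 3
  6: driver got 15
Execution walk:
  index_entries([8, 8, 9, 6, 3, 7, 5, 5, 6, 1], 9) -> 2  [called from pack_ledger, line 9]
  pack_ledger([8, 8, 9, 6, 3, 7, 5, 5, 6, 1], 9) -> 18  [called from pick_anchor, line 24]
  verify_load(9, 3) -> 11  [called from pick_anchor, line 26]
  pick_anchor([8, 8, 9, 6, 3, 7, 5, 5, 6, 1], 9) -> 11  [called from main, line 41]
  scan_readings(11, 1) -> 11  [called from main, line 43]
Origin of each log line:
  1 — main, line 40
  2 — pick_anchor, line 23
  3 — pack_ledger, line 8
  4 — index_entries, line 2
  5 — verify_load, line 14
  6 — main, line 42
  7 — scan_readings, line 29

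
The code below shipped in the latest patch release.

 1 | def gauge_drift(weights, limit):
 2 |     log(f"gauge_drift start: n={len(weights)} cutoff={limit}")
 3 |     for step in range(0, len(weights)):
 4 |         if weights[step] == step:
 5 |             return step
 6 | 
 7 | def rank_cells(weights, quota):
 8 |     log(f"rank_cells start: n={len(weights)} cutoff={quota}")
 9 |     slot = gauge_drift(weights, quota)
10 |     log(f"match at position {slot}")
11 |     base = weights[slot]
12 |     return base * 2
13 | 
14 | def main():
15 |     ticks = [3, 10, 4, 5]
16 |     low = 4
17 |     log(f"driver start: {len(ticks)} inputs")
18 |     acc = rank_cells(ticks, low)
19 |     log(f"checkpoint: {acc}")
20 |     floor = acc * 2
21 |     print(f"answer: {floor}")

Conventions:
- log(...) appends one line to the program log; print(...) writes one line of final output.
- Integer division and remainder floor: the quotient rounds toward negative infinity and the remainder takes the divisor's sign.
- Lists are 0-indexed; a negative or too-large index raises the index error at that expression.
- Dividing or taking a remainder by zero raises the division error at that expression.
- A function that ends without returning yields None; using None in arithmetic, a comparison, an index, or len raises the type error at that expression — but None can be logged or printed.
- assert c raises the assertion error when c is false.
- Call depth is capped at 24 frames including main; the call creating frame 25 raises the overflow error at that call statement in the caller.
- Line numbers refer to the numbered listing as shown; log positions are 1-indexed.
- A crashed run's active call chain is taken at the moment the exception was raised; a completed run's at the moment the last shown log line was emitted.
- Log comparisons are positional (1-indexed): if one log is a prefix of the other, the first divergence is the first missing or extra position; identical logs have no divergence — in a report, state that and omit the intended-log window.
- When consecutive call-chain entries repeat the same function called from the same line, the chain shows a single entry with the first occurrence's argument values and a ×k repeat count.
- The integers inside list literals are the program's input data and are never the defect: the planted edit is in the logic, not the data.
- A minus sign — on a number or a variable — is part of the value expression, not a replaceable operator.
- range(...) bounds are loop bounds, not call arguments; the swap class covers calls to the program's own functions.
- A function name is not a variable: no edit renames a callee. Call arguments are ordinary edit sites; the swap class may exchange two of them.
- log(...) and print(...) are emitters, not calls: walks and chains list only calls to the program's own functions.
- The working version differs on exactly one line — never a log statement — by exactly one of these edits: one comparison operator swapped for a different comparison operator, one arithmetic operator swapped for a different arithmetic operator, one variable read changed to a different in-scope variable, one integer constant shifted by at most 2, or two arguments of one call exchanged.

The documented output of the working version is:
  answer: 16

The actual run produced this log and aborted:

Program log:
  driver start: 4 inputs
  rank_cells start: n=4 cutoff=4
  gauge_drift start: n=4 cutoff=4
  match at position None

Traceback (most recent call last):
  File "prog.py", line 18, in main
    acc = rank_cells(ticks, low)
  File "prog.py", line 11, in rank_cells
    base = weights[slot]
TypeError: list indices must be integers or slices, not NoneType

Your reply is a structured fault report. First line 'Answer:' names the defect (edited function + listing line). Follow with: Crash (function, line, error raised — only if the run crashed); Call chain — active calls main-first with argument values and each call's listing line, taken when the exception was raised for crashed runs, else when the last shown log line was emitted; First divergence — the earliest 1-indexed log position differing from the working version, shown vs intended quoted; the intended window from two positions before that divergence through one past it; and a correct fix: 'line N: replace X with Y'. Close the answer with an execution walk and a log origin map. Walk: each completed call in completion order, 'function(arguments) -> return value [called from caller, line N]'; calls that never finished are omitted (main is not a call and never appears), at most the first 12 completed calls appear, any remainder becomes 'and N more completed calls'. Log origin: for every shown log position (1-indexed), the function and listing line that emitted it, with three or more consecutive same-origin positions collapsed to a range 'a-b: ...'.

Answer: the defect is in gauge_drift at line 4.
The tell: Log line 4 is where behavior first shows: 'match at position None' appears instead of 'match at position 2'.
Crash: rank_cells, line 11, TypeError.
Call chain: main -> rank_cells([3, 10, 4, 5], 4) (called at line 18).
First divergence: at position 4 the run shows 'match at position None' where the working version logs 'match at position 2'.
Intended log window:
  2: rank_cells start: n=4 cutoff=4
  3: gauge_drift start: n=4 cutoff=4
  4: match at position 2
  5: checkpoint: 8
Execution walk:
  gauge_drift([3, 10, 4, 5], 4) -> None  [called from rank_cells, line 9]
Log line origins:
  1: from main, line 17
  2: from rank_cells, line 8
  3: from gauge_drift, line 2
  4: from rank_cells, line 10
A correct fix: line 4: replace `weights[step] == step` with `weights[step] == limit`.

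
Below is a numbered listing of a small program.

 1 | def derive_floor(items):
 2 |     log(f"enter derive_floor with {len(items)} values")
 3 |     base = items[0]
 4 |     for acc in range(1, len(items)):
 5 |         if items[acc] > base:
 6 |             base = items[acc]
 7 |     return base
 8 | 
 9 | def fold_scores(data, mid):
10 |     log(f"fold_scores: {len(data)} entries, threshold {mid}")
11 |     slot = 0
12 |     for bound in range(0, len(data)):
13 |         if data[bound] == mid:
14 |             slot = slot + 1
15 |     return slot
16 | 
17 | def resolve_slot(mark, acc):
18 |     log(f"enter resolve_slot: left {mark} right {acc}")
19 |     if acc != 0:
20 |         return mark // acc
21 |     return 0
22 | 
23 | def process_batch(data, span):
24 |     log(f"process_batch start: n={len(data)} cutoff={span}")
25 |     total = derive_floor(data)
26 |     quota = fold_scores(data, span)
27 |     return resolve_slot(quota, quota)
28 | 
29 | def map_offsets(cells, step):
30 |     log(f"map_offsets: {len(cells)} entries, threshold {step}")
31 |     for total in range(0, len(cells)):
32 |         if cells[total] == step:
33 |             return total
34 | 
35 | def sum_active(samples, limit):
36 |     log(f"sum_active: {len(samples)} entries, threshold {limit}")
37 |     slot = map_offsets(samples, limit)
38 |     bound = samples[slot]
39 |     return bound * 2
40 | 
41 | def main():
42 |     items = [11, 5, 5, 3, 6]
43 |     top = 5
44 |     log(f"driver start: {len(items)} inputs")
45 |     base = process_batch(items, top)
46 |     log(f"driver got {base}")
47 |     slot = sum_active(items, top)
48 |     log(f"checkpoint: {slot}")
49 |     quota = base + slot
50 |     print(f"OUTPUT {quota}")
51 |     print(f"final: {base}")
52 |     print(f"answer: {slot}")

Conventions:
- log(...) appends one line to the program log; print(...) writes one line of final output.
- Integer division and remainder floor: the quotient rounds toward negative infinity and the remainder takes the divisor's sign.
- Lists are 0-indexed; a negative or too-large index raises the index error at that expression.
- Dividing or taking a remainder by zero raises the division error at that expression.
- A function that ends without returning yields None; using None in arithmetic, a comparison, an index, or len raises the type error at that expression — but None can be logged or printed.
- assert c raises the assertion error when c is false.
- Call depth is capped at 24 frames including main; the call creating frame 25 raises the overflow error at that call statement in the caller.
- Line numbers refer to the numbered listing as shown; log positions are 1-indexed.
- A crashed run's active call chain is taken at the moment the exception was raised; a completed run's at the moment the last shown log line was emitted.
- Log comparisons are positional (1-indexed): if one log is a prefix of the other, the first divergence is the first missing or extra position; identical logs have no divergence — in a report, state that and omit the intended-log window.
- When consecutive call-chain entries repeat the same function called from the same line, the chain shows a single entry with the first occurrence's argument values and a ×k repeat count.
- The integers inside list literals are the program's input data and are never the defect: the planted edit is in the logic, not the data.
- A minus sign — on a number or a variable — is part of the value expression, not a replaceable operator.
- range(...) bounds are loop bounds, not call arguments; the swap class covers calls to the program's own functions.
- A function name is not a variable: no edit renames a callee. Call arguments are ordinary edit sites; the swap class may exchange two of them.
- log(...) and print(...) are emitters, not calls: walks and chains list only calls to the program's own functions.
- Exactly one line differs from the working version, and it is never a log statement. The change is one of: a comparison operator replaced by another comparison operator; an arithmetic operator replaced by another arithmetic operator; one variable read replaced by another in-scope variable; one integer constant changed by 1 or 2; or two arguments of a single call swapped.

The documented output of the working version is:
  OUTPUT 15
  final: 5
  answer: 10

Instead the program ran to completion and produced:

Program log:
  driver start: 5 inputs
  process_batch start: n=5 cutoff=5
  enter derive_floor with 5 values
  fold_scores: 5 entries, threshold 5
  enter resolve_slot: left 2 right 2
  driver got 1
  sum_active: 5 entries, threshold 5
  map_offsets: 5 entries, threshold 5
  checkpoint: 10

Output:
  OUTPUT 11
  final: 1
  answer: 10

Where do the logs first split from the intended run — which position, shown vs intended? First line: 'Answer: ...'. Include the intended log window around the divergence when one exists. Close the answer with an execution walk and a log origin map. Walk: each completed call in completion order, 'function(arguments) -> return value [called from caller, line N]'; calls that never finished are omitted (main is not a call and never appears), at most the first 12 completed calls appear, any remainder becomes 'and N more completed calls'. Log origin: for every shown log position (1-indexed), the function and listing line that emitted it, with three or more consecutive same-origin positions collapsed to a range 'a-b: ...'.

Answer: position 5; shown 'enter resolve_slot: left 2 right 2' vs intended 'enter resolve_slot: left 11 right 2'.
Intended log window:
  3: enter derive_floor with 5 values
  4: fold_scores: 5 entries, threshold 5
  5: enter resolve_slot: left 11 right 2
  6: driver got 5
Execution walk:
  derive_floor([11, 5, 5, 3, 6]) -> 11  [called from process_batch, line 25]
  fold_scores([11, 5, 5, 3, 6], 5) -> 2  [called from process_batch, line 26]
  resolve_slot(2, 2) -> 1  [called from process_batch, line 27]
  process_batch([11, 5, 5, 3, 6], 5) -> 1  [called from main, line 45]
  map_offsets([11, 5, 5, 3, 6], 5) -> 1  [called from sum_active, line 37]
  sum_active([11, 5, 5, 3, 6], 5) -> 10  [called from main, line 47]
Log origin:
  1: logged in main at line 44
  2: logged in process_batch at line 24
  3: logged in derive_floor at line 2
  4: logged in fold_scores at line 10
  5: logged in resolve_slot at line 18
  6: logged in main at line 46
  7: logged in sum_active at line 36
  8: logged in map_offsets at line 30
  9: logged in main at line 48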